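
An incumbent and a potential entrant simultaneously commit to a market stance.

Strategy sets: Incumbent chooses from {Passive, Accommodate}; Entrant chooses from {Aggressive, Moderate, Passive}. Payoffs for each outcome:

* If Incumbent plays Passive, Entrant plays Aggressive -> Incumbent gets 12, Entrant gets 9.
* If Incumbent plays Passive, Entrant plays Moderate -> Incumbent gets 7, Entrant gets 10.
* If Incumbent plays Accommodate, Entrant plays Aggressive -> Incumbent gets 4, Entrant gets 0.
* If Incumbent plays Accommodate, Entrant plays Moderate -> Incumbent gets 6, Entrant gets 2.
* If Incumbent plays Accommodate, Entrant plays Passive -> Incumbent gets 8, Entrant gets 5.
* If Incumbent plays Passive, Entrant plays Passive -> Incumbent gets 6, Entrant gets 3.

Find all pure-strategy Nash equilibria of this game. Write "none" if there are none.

(Passive, Aggressive): Entrant can switch to Moderate (9 → 10). Not NE.
(Passive, Moderate): Incumbent gets 7, best alternative 6; Entrant gets 10, best alternative 9. No profitable deviation — NE.
(Passive, Passive): Incumbent can switch to Accommodate (6 → 8). Not NE.
(Accommodate, Aggressive): Incumbent can switch to Passive (4 → 12). Not NE.
(Accommodate, Moderate): Incumbent can switch to Passive (6 → 7). Not NE.
(Accommodate, Passive): Incumbent gets 8, best alternative 6; Entrant gets 5, best alternative 2. No profitable deviation — NE.

Pure-strategy Nash equilibria: (Passive, Moderate), (Accommodate, Passive)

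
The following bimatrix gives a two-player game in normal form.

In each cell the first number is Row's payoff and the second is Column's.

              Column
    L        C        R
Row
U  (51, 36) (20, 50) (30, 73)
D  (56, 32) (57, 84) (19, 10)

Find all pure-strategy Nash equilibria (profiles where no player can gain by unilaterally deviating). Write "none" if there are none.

Mark each player's best response to every combination of opponents' strategies; a profile where every player is best-responding is a pure Nash equilibrium.
Row against L: payoffs 51, 56 → best response D.
Row against C: payoffs 20, 57 → best response D.
Row against R: payoffs 30, 19 → best response U.
Column against U: payoffs 36, 50, 73 → best response R.
Column against D: payoffs 32, 84, 10 → best response C.
Mutual best responses: (U, R); (D, C).

Pure-strategy Nash equilibria: (U, R); (D, C)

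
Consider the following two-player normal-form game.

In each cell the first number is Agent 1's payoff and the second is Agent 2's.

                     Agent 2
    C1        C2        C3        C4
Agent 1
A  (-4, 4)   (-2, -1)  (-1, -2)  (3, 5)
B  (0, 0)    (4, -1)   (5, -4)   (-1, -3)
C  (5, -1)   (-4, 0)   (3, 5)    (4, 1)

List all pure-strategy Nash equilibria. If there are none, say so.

No pure-strategy Nash equilibrium.

(A, C1): Agent 1 can switch to B (-4 → 0). Not NE.
(A, C2): Agent 1 can switch to B (-2 → 4). Not NE.
(A, C3): Agent 1 can switch to B (-1 → 5). Not NE.
(A, C4): Agent 1 can switch to C (3 → 4). Not NE.
(B, C1): Agent 1 can switch to C (0 → 5). Not NE.
(B, C2): Agent 2 can switch to C1 (-1 → 0). Not NE.
(B, C3): Agent 2 can switch to C1 (-4 → 0). Not NE.
(B, C4): Agent 1 can switch to A (-1 → 3). Not NE.
(The remaining 4 profiles each have a profitable deviation by the same check.)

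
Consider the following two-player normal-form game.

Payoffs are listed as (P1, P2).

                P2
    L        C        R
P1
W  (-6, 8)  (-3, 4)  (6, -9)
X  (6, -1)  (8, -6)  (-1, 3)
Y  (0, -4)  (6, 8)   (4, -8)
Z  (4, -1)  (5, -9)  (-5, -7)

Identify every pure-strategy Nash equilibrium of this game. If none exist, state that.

none

P1 against L: payoffs -6, 6, 0, 4 → best response X.
P1 against C: payoffs -3, 8, 6, 5 → best response X.
P1 against R: payoffs 6, -1, 4, -5 → best response W.
P2 against W: payoffs 8, 4, -9 → best response L.
P2 against X: payoffs -1, -6, 3 → best response R.
P2 against Y: payoffs -4, 8, -8 → best response C.
P2 against Z: payoffs -1, -9, -7 → best response L.
No profile is a mutual best response for all players.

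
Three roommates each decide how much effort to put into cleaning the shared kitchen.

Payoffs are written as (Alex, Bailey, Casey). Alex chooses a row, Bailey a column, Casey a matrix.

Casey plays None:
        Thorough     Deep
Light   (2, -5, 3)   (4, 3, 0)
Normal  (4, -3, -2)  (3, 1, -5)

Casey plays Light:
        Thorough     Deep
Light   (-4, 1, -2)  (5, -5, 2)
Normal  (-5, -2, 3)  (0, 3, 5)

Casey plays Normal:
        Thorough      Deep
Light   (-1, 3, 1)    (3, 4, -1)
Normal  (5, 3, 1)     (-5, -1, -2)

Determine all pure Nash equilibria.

Alex against (Thorough, None): payoffs 2, 4 → best response Normal.
Alex against (Thorough, Light): payoffs -4, -5 → best response Light.
Alex against (Thorough, Normal): payoffs -1, 5 → best response Normal.
Alex against (Deep, None): payoffs 4, 3 → best response Light.
Alex against (Deep, Light): payoffs 5, 0 → best response Light.
Alex against (Deep, Normal): payoffs 3, -5 → best response Light.
Bailey against (Light, None): payoffs -5, 3 → best response Deep.
Bailey against (Light, Light): payoffs 1, -5 → best response Thorough.
Bailey against (Light, Normal): payoffs 3, 4 → best response Deep.
Bailey against (Normal, None): payoffs -3, 1 → best response Deep.
Bailey against (Normal, Light): payoffs -2, 3 → best response Deep.
Bailey against (Normal, Normal): payoffs 3, -1 → best response Thorough.
Casey against (Light, Thorough): payoffs 3, -2, 1 → best response None.
Casey against (Light, Deep): payoffs 0, 2, -1 → best response Light.
Casey against (Normal, Thorough): payoffs -2, 3, 1 → best response Light.
Casey against (Normal, Deep): payoffs -5, 5, -2 → best response Light.
No profile is a mutual best response for all players.

This game has no pure Nash equilibrium.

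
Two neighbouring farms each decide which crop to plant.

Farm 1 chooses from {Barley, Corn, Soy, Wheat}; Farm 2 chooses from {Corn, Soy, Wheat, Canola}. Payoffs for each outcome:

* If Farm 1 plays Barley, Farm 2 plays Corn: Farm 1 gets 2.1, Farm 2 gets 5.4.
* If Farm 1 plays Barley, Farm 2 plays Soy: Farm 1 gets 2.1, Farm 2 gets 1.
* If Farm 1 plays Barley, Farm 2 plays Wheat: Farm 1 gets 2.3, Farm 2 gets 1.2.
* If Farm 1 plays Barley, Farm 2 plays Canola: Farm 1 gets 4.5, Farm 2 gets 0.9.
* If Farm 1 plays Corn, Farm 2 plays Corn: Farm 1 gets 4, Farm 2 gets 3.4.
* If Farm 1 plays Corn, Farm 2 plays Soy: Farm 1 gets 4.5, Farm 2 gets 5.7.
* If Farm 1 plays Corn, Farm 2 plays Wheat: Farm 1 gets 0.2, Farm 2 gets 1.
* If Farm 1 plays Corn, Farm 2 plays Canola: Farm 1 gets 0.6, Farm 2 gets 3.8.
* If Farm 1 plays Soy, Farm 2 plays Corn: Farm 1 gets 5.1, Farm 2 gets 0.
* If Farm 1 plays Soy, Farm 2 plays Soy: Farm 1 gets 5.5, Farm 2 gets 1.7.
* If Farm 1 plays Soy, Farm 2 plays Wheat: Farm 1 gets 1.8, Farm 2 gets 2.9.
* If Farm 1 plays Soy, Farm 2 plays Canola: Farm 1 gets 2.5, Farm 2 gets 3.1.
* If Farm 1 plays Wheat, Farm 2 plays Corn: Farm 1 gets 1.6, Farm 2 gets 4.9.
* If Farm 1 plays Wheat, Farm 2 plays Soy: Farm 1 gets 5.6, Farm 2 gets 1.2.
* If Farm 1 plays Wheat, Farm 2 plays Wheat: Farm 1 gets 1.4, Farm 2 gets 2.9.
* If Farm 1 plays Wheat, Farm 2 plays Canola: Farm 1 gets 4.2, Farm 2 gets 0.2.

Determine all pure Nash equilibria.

No pure-strategy Nash equilibrium.

Check each profile: it is a Nash equilibrium iff no player can strictly gain by switching unilaterally.
(Barley, Corn): Farm 1 can switch to Corn (2.1 → 4). Not NE.
(Barley, Soy): Farm 1 can switch to Corn (2.1 → 4.5). Not NE.
(Barley, Wheat): Farm 2 can switch to Corn (1.2 → 5.4). Not NE.
(Barley, Canola): Farm 2 can switch to Corn (0.9 → 5.4). Not NE.
(Corn, Corn): Farm 1 can switch to Soy (4 → 5.1). Not NE.
(Corn, Soy): Farm 1 can switch to Soy (4.5 → 5.5). Not NE.
(Corn, Wheat): Farm 1 can switch to Barley (0.2 → 2.3). Not NE.
(Corn, Canola): Farm 1 can switch to Barley (0.6 → 4.5). Not NE.
(The remaining 8 profiles each have a profitable deviation by the same check.)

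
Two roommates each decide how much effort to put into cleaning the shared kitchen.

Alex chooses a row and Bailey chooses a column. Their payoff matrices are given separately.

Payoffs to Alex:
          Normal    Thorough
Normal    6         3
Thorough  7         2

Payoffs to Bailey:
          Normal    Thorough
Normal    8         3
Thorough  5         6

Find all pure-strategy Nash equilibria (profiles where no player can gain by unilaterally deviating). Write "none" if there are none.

No pure-strategy Nash equilibrium.

Check each profile: it is a Nash equilibrium iff no player can strictly gain by switching unilaterally.
(Normal, Normal): Alex can switch to Thorough (6 → 7). Not NE.
(Normal, Thorough): Bailey can switch to Normal (3 → 8). Not NE.
(Thorough, Normal): Bailey can switch to Thorough (5 → 6). Not NE.
(Thorough, Thorough): Alex can switch to Normal (2 → 3). Not NE.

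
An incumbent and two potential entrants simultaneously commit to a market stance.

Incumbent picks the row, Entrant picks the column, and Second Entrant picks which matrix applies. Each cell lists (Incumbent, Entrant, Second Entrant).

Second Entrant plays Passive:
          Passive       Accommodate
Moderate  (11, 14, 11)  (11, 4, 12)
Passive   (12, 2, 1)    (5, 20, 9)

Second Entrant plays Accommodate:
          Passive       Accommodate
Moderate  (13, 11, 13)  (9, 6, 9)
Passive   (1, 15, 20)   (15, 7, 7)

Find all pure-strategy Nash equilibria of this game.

(Moderate, Passive, Passive): Incumbent can switch to Passive (11 → 12). Not NE.
(Moderate, Passive, Accommodate): Incumbent gets 13, best alternative 1; Entrant gets 11, best alternative 6; Second Entrant gets 13, best alternative 11. No profitable deviation — NE.
(Moderate, Accommodate, Passive): Entrant can switch to Passive (4 → 14). Not NE.
(Moderate, Accommodate, Accommodate): Incumbent can switch to Passive (9 → 15). Not NE.
(Passive, Passive, Passive): Entrant can switch to Accommodate (2 → 20). Not NE.
(Passive, Passive, Accommodate): Incumbent can switch to Moderate (1 → 13). Not NE.
(Passive, Accommodate, Passive): Incumbent can switch to Moderate (5 → 11). Not NE.
(Passive, Accommodate, Accommodate): Entrant can switch to Passive (7 → 15). Not NE.

The unique pure-strategy Nash equilibrium is (Moderate, Passive, Accommodate).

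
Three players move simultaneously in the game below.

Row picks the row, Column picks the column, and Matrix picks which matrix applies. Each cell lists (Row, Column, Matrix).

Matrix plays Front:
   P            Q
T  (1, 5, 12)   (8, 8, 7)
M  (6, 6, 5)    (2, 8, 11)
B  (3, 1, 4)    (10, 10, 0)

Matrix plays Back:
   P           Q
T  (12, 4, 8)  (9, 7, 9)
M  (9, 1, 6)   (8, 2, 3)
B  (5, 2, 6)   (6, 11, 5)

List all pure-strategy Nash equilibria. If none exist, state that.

Row against (P, Front): payoffs 1, 6, 3 → best response M.
Row against (P, Back): payoffs 12, 9, 5 → best response T.
Row against (Q, Front): payoffs 8, 2, 10 → best response B.
Row against (Q, Back): payoffs 9, 8, 6 → best response T.
Column against (T, Front): payoffs 5, 8 → best response Q.
Column against (T, Back): payoffs 4, 7 → best response Q.
Column against (M, Front): payoffs 6, 8 → best response Q.
Column against (M, Back): payoffs 1, 2 → best response Q.
Column against (B, Front): payoffs 1, 10 → best response Q.
Column against (B, Back): payoffs 2, 11 → best response Q.
Matrix against (T, P): payoffs 12, 8 → best response Front.
Matrix against (T, Q): payoffs 7, 9 → best response Back.
Matrix against (M, P): payoffs 5, 6 → best response Back.
Matrix against (M, Q): payoffs 11, 3 → best response Front.
Matrix against (B, P): payoffs 4, 6 → best response Back.
Matrix against (B, Q): payoffs 0, 5 → best response Back.
Mutual best responses: (T, Q, Back).

Pure NE: (T, Q, Back)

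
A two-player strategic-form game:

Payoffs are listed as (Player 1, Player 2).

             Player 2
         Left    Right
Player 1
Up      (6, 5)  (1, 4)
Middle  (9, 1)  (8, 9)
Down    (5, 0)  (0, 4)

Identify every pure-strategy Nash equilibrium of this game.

Player 1 against Left: payoffs 6, 9, 5 → best response Middle.
Player 1 against Right: payoffs 1, 8, 0 → best response Middle.
Player 2 against Up: payoffs 5, 4 → best response Left.
Player 2 against Middle: payoffs 1, 9 → best response Right.
Player 2 against Down: payoffs 0, 4 → best response Right.
Mutual best responses: (Middle, Right).

(Middle, Right)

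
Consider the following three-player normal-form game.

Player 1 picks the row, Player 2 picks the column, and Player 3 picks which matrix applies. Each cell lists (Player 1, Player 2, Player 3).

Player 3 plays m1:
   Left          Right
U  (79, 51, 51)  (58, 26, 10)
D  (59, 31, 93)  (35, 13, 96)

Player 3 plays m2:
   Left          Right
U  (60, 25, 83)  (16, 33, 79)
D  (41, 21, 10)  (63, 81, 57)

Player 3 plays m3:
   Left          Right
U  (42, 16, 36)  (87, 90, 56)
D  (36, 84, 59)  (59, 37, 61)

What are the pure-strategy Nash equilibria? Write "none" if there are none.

none

Player 1 against (Left, m1): payoffs 79, 59 → best response U.
Player 1 against (Left, m2): payoffs 60, 41 → best response U.
Player 1 against (Left, m3): payoffs 42, 36 → best response U.
Player 1 against (Right, m1): payoffs 58, 35 → best response U.
Player 1 against (Right, m2): payoffs 16, 63 → best response D.
Player 1 against (Right, m3): payoffs 87, 59 → best response U.
Player 2 against (U, m1): payoffs 51, 26 → best response Left.
Player 2 against (U, m2): payoffs 25, 33 → best response Right.
Player 2 against (U, m3): payoffs 16, 90 → best response Right.
Player 2 against (D, m1): payoffs 31, 13 → best response Left.
Player 2 against (D, m2): payoffs 21, 81 → best response Right.
Player 2 against (D, m3): payoffs 84, 37 → best response Left.
Player 3 against (U, Left): payoffs 51, 83, 36 → best response m2.
Player 3 against (U, Right): payoffs 10, 79, 56 → best response m2.
Player 3 against (D, Left): payoffs 93, 10, 59 → best response m1.
Player 3 against (D, Right): payoffs 96, 57, 61 → best response m1.
No profile is a mutual best response for all players.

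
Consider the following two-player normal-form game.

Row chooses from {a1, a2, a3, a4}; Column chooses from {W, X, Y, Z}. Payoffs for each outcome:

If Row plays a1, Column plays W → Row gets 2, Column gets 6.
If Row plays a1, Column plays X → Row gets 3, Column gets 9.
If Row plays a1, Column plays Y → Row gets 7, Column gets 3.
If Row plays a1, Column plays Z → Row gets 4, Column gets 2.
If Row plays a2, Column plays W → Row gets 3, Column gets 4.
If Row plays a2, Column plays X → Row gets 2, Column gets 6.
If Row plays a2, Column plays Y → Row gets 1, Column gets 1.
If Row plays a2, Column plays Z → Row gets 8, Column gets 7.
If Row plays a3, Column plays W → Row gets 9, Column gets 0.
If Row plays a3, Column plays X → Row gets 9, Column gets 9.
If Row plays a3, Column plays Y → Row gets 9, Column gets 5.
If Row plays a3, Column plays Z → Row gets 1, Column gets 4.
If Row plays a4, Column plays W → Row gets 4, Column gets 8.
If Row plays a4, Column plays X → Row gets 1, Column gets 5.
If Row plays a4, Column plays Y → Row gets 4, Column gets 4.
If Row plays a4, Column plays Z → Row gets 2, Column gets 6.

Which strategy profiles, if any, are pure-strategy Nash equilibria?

The pure Nash equilibria are (a2, Z), (a3, X).

(a1, W): Row can switch to a2 (2 → 3). Not NE.
(a1, X): Row can switch to a3 (3 → 9). Not NE.
(a1, Y): Row can switch to a3 (7 → 9). Not NE.
(a1, Z): Row can switch to a2 (4 → 8). Not NE.
(a2, W): Row can switch to a3 (3 → 9). Not NE.
(a2, X): Row can switch to a1 (2 → 3). Not NE.
(a2, Y): Row can switch to a1 (1 → 7). Not NE.
(a2, Z): Row gets 8, best alternative 4; Column gets 7, best alternative 6. No profitable deviation — NE.
(a3, W): Column can switch to X (0 → 9). Not NE.
(a3, X): Row gets 9, best alternative 3; Column gets 9, best alternative 5. No profitable deviation — NE.
(a3, Y): Column can switch to X (5 → 9). Not NE.
(a3, Z): Row can switch to a1 (1 → 4). Not NE.
(a4, W): Row can switch to a3 (4 → 9). Not NE.
(a4, X): Row can switch to a1 (1 → 3). Not NE.
(The remaining 2 profiles each have a profitable deviation by the same check.)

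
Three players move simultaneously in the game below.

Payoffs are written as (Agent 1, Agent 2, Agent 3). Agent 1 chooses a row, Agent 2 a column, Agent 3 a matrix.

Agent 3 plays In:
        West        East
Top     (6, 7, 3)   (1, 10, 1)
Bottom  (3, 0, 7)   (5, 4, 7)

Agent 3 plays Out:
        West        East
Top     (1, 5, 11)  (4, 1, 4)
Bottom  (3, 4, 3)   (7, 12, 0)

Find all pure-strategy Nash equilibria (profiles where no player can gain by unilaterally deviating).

Check each profile: it is a Nash equilibrium iff no player can strictly gain by switching unilaterally.
(Top, West, In): Agent 2 can switch to East (7 → 10). Not NE.
(Top, West, Out): Agent 1 can switch to Bottom (1 → 3). Not NE.
(Top, East, In): Agent 1 can switch to Bottom (1 → 5). Not NE.
(Top, East, Out): Agent 1 can switch to Bottom (4 → 7). Not NE.
(Bottom, West, In): Agent 1 can switch to Top (3 → 6). Not NE.
(Bottom, West, Out): Agent 2 can switch to East (4 → 12). Not NE.
(Bottom, East, In): Agent 1 gets 5, best alternative 1; Agent 2 gets 4, best alternative 0; Agent 3 gets 7, best alternative 0. No profitable deviation — NE.
(Bottom, East, Out): Agent 3 can switch to In (0 → 7). Not NE.

(Bottom, East, In)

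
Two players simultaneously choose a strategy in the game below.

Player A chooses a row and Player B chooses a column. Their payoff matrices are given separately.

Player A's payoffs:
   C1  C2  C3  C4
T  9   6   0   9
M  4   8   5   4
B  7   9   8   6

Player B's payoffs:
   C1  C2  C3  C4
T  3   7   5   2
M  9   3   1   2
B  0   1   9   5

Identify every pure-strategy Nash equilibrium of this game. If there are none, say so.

(B, C3)

For each strategy profile, look for a profitable unilateral deviation.
(T, C1): Player B can switch to C2 (3 → 7). Not NE.
(T, C2): Player A can switch to M (6 → 8). Not NE.
(T, C3): Player A can switch to M (0 → 5). Not NE.
(T, C4): Player B can switch to C1 (2 → 3). Not NE.
(M, C1): Player A can switch to T (4 → 9). Not NE.
(M, C2): Player A can switch to B (8 → 9). Not NE.
(M, C3): Player A can switch to B (5 → 8). Not NE.
(M, C4): Player A can switch to T (4 → 9). Not NE.
(B, C1): Player A can switch to T (7 → 9). Not NE.
(B, C2): Player B can switch to C3 (1 → 9). Not NE.
(B, C3): Player A gets 8, best alternative 5; Player B gets 9, best alternative 5. No profitable deviation — NE.
(B, C4): Player A can switch to T (6 → 9). Not NE.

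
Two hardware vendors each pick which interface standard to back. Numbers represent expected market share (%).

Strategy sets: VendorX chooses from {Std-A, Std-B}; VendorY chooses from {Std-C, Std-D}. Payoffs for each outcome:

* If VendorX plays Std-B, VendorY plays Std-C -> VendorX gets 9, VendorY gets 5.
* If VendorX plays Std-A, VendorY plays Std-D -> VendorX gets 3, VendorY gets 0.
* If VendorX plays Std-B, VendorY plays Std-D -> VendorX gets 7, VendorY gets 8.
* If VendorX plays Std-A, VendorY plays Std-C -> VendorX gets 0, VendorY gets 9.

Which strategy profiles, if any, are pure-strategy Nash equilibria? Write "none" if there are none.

(Std-B, Std-D)

VendorX against Std-C: payoffs 0, 9 → best response Std-B.
VendorX against Std-D: payoffs 3, 7 → best response Std-B.
VendorY against Std-A: payoffs 9, 0 → best response Std-C.
VendorY against Std-B: payoffs 5, 8 → best response Std-D.
Mutual best responses: (Std-B, Std-D).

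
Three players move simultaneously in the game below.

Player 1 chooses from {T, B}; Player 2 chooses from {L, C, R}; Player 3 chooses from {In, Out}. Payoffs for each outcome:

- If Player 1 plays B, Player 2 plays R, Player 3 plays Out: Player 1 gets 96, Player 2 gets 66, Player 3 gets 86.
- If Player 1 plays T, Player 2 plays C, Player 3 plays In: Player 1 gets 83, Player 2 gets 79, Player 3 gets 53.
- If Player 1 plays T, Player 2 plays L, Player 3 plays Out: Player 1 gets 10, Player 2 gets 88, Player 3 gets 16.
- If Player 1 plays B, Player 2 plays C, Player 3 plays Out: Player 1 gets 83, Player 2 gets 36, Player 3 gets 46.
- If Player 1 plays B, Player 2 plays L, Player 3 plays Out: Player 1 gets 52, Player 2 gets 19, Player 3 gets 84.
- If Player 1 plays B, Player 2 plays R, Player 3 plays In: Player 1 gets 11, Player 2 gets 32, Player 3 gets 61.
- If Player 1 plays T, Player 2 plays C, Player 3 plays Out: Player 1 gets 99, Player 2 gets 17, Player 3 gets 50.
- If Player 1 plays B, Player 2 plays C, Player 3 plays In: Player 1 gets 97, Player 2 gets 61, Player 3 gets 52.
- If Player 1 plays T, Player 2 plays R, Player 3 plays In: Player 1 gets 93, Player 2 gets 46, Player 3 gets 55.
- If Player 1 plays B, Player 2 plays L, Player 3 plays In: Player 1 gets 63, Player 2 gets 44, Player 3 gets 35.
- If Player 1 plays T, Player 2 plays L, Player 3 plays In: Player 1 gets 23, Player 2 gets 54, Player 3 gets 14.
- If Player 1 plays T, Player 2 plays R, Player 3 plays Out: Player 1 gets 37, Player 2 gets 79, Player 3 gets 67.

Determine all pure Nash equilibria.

Pure-strategy Nash equilibria: (B, C, In) and (B, R, Out)

Player 1 against (L, In): payoffs 23, 63 → best response B.
Player 1 against (L, Out): payoffs 10, 52 → best response B.
Player 1 against (C, In): payoffs 83, 97 → best response B.
Player 1 against (C, Out): payoffs 99, 83 → best response T.
Player 1 against (R, In): payoffs 93, 11 → best response T.
Player 1 against (R, Out): payoffs 37, 96 → best response B.
Player 2 against (T, In): payoffs 54, 79, 46 → best response C.
Player 2 against (T, Out): payoffs 88, 17, 79 → best response L.
Player 2 against (B, In): payoffs 44, 61, 32 → best response C.
Player 2 against (B, Out): payoffs 19, 36, 66 → best response R.
Player 3 against (T, L): payoffs 14, 16 → best response Out.
Player 3 against (T, C): payoffs 53, 50 → best response In.
Player 3 against (T, R): payoffs 55, 67 → best response Out.
Player 3 against (B, L): payoffs 35, 84 → best response Out.
Player 3 against (B, C): payoffs 52, 46 → best response In.
Player 3 against (B, R): payoffs 61, 86 → best response Out.
Mutual best responses: (B, C, In); (B, R, Out).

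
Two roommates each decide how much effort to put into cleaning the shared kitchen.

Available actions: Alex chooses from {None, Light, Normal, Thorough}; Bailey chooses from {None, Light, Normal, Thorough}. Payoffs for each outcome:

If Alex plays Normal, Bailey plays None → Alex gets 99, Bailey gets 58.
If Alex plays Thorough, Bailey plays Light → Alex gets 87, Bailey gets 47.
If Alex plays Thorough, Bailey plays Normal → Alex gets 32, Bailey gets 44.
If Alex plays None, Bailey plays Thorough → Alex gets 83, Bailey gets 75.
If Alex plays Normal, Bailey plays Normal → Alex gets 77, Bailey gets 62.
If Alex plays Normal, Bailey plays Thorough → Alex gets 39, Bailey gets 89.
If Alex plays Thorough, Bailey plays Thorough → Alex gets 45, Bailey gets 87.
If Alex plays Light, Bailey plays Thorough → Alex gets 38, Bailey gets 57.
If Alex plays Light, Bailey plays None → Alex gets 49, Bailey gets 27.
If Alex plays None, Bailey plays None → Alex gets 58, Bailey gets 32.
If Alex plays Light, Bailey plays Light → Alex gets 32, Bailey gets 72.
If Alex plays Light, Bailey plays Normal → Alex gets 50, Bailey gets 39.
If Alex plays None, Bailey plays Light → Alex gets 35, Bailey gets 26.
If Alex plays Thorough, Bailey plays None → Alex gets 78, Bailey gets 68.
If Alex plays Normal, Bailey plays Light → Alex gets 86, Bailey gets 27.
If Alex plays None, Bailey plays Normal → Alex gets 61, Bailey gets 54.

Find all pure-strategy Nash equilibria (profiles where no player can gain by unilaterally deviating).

Pure NE: (None, Thorough)

For each player, find the best response to each opponent profile; mutual best responses are the pure NE.
Alex against None: payoffs 58, 49, 99, 78 → best response Normal.
Alex against Light: payoffs 35, 32, 86, 87 → best response Thorough.
Alex against Normal: payoffs 61, 50, 77, 32 → best response Normal.
Alex against Thorough: payoffs 83, 38, 39, 45 → best response None.
Bailey against None: payoffs 32, 26, 54, 75 → best response Thorough.
Bailey against Light: payoffs 27, 72, 39, 57 → best response Light.
Bailey against Normal: payoffs 58, 27, 62, 89 → best response Thorough.
Bailey against Thorough: payoffs 68, 47, 44, 87 → best response Thorough.
Mutual best responses: (None, Thorough).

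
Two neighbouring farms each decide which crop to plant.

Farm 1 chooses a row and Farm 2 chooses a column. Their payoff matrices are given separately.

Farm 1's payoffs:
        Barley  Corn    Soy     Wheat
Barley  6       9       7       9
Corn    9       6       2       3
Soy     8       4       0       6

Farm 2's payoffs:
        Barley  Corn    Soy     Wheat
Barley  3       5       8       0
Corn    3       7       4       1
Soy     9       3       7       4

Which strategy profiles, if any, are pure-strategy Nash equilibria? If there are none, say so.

For each strategy profile, look for a profitable unilateral deviation.
(Barley, Barley): Farm 1 can switch to Corn (6 → 9). Not NE.
(Barley, Corn): Farm 2 can switch to Soy (5 → 8). Not NE.
(Barley, Soy): Farm 1 gets 7, best alternative 2; Farm 2 gets 8, best alternative 5. No profitable deviation — NE.
(Barley, Wheat): Farm 2 can switch to Barley (0 → 3). Not NE.
(Corn, Barley): Farm 2 can switch to Corn (3 → 7). Not NE.
(Corn, Corn): Farm 1 can switch to Barley (6 → 9). Not NE.
(Corn, Soy): Farm 1 can switch to Barley (2 → 7). Not NE.
(Corn, Wheat): Farm 1 can switch to Barley (3 → 9). Not NE.
(Soy, Barley): Farm 1 can switch to Corn (8 → 9). Not NE.
(Soy, Corn): Farm 1 can switch to Barley (4 → 9). Not NE.
(Soy, Soy): Farm 1 can switch to Barley (0 → 7). Not NE.
(The remaining 1 profile has a profitable deviation by the same check.)

(Barley, Soy)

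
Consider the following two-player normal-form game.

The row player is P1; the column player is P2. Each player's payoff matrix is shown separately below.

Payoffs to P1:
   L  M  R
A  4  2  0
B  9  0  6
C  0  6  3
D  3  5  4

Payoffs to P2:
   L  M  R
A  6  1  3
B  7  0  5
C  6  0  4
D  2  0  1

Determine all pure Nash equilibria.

Pure NE: (B, L)

Mark each player's best response to every combination of opponents' strategies; a profile where every player is best-responding is a pure Nash equilibrium.
P1 against L: payoffs 4, 9, 0, 3 → best response B.
P1 against M: payoffs 2, 0, 6, 5 → best response C.
P1 against R: payoffs 0, 6, 3, 4 → best response B.
P2 against A: payoffs 6, 1, 3 → best response L.
P2 against B: payoffs 7, 0, 5 → best response L.
P2 against C: payoffs 6, 0, 4 → best response L.
P2 against D: payoffs 2, 0, 1 → best response L.
Mutual best responses: (B, L).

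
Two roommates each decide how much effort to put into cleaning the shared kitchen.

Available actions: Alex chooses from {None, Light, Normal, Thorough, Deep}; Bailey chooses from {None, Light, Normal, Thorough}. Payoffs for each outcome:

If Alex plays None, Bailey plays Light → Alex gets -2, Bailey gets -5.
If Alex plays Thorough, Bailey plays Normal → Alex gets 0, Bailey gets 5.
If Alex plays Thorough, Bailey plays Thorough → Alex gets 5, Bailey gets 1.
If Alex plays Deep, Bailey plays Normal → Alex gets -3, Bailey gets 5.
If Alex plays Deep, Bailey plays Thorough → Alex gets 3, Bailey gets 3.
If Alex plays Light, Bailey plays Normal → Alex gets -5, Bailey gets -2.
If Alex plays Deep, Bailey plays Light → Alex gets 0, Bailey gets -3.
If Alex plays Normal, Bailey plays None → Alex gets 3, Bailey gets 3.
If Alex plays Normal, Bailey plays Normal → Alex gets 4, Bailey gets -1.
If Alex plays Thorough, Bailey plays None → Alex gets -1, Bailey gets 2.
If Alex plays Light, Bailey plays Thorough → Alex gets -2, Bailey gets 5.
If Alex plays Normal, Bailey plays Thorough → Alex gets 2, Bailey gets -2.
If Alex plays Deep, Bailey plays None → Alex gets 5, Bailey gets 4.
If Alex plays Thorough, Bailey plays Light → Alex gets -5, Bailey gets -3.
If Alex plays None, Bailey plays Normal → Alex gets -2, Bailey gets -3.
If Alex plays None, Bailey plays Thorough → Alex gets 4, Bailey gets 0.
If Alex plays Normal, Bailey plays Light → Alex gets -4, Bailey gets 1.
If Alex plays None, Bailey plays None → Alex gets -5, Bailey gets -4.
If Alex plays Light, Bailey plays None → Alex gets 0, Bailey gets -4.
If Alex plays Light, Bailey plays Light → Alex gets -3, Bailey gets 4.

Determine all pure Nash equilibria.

Alex against None: payoffs -5, 0, 3, -1, 5 → best response Deep.
Alex against Light: payoffs -2, -3, -4, -5, 0 → best response Deep.
Alex against Normal: payoffs -2, -5, 4, 0, -3 → best response Normal.
Alex against Thorough: payoffs 4, -2, 2, 5, 3 → best response Thorough.
Bailey against None: payoffs -4, -5, -3, 0 → best response Thorough.
Bailey against Light: payoffs -4, 4, -2, 5 → best response Thorough.
Bailey against Normal: payoffs 3, 1, -1, -2 → best response None.
Bailey against Thorough: payoffs 2, -3, 5, 1 → best response Normal.
Bailey against Deep: payoffs 4, -3, 5, 3 → best response Normal.
No profile is a mutual best response for all players.

This game has no pure Nash equilibrium.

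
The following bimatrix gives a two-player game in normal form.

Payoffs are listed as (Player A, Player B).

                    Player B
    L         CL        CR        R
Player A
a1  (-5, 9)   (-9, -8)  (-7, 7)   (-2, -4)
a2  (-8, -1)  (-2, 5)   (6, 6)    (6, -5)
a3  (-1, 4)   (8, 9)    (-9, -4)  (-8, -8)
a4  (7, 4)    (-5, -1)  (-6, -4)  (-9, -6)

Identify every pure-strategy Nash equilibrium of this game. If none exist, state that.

For each strategy profile, look for a profitable unilateral deviation.
(a1, L): Player A can switch to a3 (-5 → -1). Not NE.
(a1, CL): Player A can switch to a2 (-9 → -2). Not NE.
(a1, CR): Player A can switch to a2 (-7 → 6). Not NE.
(a1, R): Player A can switch to a2 (-2 → 6). Not NE.
(a2, L): Player A can switch to a1 (-8 → -5). Not NE.
(a2, CL): Player A can switch to a3 (-2 → 8). Not NE.
(a2, CR): Player A gets 6, best alternative -6; Player B gets 6, best alternative 5. No profitable deviation — NE.
(a3, CL): Player A gets 8, best alternative -2; Player B gets 9, best alternative 4. No profitable deviation — NE.
(a4, L): Player A gets 7, best alternative -1; Player B gets 4, best alternative -1. No profitable deviation — NE.
(The remaining 7 profiles each have a profitable deviation by the same check.)

The pure Nash equilibria are (a2, CR) and (a3, CL) and (a4, L).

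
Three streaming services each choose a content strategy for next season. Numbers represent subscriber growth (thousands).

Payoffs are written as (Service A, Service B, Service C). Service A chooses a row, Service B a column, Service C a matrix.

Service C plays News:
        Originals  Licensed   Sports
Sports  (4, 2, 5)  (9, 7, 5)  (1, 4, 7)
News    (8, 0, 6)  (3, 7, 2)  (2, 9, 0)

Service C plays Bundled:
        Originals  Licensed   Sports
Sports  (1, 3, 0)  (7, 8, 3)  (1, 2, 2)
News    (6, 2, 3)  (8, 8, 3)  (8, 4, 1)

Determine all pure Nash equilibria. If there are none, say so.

For each strategy profile, look for a profitable unilateral deviation.
(Sports, Originals, News): Service A can switch to News (4 → 8). Not NE.
(Sports, Originals, Bundled): Service A can switch to News (1 → 6). Not NE.
(Sports, Licensed, News): Service A gets 9, best alternative 3; Service B gets 7, best alternative 4; Service C gets 5, best alternative 3. No profitable deviation — NE.
(Sports, Licensed, Bundled): Service A can switch to News (7 → 8). Not NE.
(Sports, Sports, News): Service A can switch to News (1 → 2). Not NE.
(Sports, Sports, Bundled): Service A can switch to News (1 → 8). Not NE.
(News, Originals, News): Service B can switch to Licensed (0 → 7). Not NE.
(News, Originals, Bundled): Service B can switch to Licensed (2 → 8). Not NE.
(News, Licensed, News): Service A can switch to Sports (3 → 9). Not NE.
(News, Licensed, Bundled): Service A gets 8, best alternative 7; Service B gets 8, best alternative 4; Service C gets 3, best alternative 2. No profitable deviation — NE.
(News, Sports, News): Service C can switch to Bundled (0 → 1). Not NE.
(News, Sports, Bundled): Service B can switch to Licensed (4 → 8). Not NE.

Pure-strategy Nash equilibria: (Sports, Licensed, News), (News, Licensed, Bundled)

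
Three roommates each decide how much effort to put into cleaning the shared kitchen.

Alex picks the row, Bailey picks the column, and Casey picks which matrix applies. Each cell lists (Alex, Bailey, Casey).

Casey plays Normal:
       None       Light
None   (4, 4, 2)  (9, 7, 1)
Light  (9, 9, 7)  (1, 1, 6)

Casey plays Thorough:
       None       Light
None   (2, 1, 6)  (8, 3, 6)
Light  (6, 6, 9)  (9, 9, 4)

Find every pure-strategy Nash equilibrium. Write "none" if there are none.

Check each profile: it is a Nash equilibrium iff no player can strictly gain by switching unilaterally.
(None, None, Normal): Alex can switch to Light (4 → 9). Not NE.
(None, None, Thorough): Alex can switch to Light (2 → 6). Not NE.
(None, Light, Normal): Casey can switch to Thorough (1 → 6). Not NE.
(None, Light, Thorough): Alex can switch to Light (8 → 9). Not NE.
(Light, None, Normal): Casey can switch to Thorough (7 → 9). Not NE.
(Light, None, Thorough): Bailey can switch to Light (6 → 9). Not NE.
(Light, Light, Normal): Alex can switch to None (1 → 9). Not NE.
(Light, Light, Thorough): Casey can switch to Normal (4 → 6). Not NE.

none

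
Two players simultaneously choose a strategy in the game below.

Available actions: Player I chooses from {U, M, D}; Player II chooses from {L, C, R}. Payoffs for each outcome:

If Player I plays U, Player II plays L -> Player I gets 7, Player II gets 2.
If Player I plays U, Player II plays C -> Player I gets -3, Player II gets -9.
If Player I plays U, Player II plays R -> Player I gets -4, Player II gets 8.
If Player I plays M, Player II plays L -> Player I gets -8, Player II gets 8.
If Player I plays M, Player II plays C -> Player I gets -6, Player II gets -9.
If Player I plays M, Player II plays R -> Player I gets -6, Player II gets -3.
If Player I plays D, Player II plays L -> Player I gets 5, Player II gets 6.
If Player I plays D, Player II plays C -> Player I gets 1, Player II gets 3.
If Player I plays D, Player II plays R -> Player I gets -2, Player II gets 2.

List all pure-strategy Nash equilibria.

This game has no pure Nash equilibrium.

For each strategy profile, look for a profitable unilateral deviation.
(U, L): Player II can switch to R (2 → 8). Not NE.
(U, C): Player I can switch to D (-3 → 1). Not NE.
(U, R): Player I can switch to D (-4 → -2). Not NE.
(M, L): Player I can switch to U (-8 → 7). Not NE.
(M, C): Player I can switch to U (-6 → -3). Not NE.
(M, R): Player I can switch to U (-6 → -4). Not NE.
(D, L): Player I can switch to U (5 → 7). Not NE.
(D, C): Player II can switch to L (3 → 6). Not NE.
(D, R): Player II can switch to L (2 → 6). Not NE.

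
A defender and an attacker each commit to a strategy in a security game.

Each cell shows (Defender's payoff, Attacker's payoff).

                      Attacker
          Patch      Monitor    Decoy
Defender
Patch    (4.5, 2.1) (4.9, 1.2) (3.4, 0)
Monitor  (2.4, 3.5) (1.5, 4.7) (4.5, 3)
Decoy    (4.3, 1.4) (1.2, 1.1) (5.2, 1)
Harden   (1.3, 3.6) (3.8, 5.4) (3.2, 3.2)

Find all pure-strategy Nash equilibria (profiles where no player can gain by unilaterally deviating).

For each strategy profile, look for a profitable unilateral deviation.
(Patch, Patch): Defender gets 4.5, best alternative 4.3; Attacker gets 2.1, best alternative 1.2. No profitable deviation — NE.
(Patch, Monitor): Attacker can switch to Patch (1.2 → 2.1). Not NE.
(Patch, Decoy): Defender can switch to Monitor (3.4 → 4.5). Not NE.
(Monitor, Patch): Defender can switch to Patch (2.4 → 4.5). Not NE.
(Monitor, Monitor): Defender can switch to Patch (1.5 → 4.9). Not NE.
(Monitor, Decoy): Defender can switch to Decoy (4.5 → 5.2). Not NE.
(Decoy, Patch): Defender can switch to Patch (4.3 → 4.5). Not NE.
(Decoy, Monitor): Defender can switch to Patch (1.2 → 4.9). Not NE.
(Decoy, Decoy): Attacker can switch to Patch (1 → 1.4). Not NE.
(Harden, Patch): Defender can switch to Patch (1.3 → 4.5). Not NE.
(Harden, Monitor): Defender can switch to Patch (3.8 → 4.9). Not NE.
(Harden, Decoy): Defender can switch to Patch (3.2 → 3.4). Not NE.

(Patch, Patch)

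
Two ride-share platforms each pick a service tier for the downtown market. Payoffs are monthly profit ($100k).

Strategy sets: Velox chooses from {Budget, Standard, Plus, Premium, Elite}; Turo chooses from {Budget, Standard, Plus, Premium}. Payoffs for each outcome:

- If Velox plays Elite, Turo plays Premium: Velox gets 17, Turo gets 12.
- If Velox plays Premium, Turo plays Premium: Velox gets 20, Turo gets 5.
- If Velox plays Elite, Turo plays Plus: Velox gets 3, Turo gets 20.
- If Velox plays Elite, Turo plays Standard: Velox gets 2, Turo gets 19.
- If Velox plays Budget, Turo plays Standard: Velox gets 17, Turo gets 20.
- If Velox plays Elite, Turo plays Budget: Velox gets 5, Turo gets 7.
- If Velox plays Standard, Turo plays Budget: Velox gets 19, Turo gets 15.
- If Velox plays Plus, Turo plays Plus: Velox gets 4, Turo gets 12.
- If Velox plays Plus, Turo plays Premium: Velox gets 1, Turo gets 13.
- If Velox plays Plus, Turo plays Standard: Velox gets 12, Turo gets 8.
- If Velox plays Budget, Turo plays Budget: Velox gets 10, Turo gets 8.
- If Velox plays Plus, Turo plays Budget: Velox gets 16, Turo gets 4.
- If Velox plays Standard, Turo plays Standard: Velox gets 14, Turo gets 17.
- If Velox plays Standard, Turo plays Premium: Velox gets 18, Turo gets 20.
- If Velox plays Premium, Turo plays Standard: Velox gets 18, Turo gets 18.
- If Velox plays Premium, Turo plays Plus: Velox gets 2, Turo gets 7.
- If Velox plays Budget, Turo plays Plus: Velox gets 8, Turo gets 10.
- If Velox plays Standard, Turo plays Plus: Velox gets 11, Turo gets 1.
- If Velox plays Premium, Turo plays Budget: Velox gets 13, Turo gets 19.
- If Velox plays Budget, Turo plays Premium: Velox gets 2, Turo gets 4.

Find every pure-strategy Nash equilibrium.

This game has no pure Nash equilibrium.

Velox against Budget: payoffs 10, 19, 16, 13, 5 → best response Standard.
Velox against Standard: payoffs 17, 14, 12, 18, 2 → best response Premium.
Velox against Plus: payoffs 8, 11, 4, 2, 3 → best response Standard.
Velox against Premium: payoffs 2, 18, 1, 20, 17 → best response Premium.
Turo against Budget: payoffs 8, 20, 10, 4 → best response Standard.
Turo against Standard: payoffs 15, 17, 1, 20 → best response Premium.
Turo against Plus: payoffs 4, 8, 12, 13 → best response Premium.
Turo against Premium: payoffs 19, 18, 7, 5 → best response Budget.
Turo against Elite: payoffs 7, 19, 20, 12 → best response Plus.
No profile is a mutual best response for all players.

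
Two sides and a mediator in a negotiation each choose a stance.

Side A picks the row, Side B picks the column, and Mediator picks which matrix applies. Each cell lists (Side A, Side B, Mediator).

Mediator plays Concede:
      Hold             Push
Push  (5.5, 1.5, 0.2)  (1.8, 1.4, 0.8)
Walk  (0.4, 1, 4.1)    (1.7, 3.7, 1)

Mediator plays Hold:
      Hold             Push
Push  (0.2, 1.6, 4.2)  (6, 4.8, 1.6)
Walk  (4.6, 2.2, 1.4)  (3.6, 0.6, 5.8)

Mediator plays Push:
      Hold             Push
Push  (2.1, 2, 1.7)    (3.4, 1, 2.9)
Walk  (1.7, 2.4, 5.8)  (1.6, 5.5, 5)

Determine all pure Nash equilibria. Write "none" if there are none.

There is no pure-strategy Nash equilibrium.

(Push, Hold, Concede): Mediator can switch to Hold (0.2 → 4.2). Not NE.
(Push, Hold, Hold): Side A can switch to Walk (0.2 → 4.6). Not NE.
(Push, Hold, Push): Mediator can switch to Hold (1.7 → 4.2). Not NE.
(Push, Push, Concede): Side B can switch to Hold (1.4 → 1.5). Not NE.
(Push, Push, Hold): Mediator can switch to Push (1.6 → 2.9). Not NE.
(Push, Push, Push): Side B can switch to Hold (1 → 2). Not NE.
(Walk, Hold, Concede): Side A can switch to Push (0.4 → 5.5). Not NE.
(Walk, Hold, Hold): Mediator can switch to Concede (1.4 → 4.1). Not NE.
(Walk, Hold, Push): Side A can switch to Push (1.7 → 2.1). Not NE.
(Walk, Push, Concede): Side A can switch to Push (1.7 → 1.8). Not NE.
(The remaining 2 profiles each have a profitable deviation by the same check.)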